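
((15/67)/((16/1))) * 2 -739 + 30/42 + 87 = -2443519/3752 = -651.26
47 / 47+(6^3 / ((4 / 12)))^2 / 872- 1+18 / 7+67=420499 / 763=551.11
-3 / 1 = -3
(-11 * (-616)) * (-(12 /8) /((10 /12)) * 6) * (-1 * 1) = 365904 /5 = 73180.80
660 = 660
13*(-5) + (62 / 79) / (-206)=-528936 / 8137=-65.00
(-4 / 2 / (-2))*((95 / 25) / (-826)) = -19 / 4130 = -0.00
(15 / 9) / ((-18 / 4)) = -10 / 27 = -0.37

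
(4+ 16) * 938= 18760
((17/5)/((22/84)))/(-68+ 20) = -119/440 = -0.27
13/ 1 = 13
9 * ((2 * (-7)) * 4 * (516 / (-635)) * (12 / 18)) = 173376 / 635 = 273.03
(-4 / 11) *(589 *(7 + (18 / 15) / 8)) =-1531.40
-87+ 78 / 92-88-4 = -8195 / 46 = -178.15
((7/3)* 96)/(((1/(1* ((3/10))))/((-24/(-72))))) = 112/5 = 22.40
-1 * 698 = -698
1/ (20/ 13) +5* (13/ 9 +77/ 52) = 17873/ 1170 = 15.28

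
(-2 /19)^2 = 4 /361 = 0.01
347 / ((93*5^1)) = 347 / 465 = 0.75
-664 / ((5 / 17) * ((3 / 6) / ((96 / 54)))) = -361216 / 45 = -8027.02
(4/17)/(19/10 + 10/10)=40/493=0.08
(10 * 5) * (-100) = -5000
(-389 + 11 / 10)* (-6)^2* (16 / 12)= -18619.20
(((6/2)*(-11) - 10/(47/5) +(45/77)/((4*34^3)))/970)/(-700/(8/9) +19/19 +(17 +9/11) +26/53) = 1027199080001/22469959348409440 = 0.00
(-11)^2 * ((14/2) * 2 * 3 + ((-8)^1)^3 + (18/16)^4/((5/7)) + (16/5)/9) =-10424334041/184320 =-56555.63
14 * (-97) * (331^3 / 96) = -24623725189 / 48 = -512994274.77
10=10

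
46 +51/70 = 3271/70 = 46.73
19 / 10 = 1.90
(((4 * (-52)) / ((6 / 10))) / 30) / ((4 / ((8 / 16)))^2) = -13 / 72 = -0.18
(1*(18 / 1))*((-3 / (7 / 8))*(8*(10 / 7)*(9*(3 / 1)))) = -933120 / 49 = -19043.27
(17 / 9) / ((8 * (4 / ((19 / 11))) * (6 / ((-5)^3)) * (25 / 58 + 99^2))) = -1170875 / 5402862432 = -0.00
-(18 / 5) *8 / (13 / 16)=-35.45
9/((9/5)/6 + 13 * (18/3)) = 10/87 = 0.11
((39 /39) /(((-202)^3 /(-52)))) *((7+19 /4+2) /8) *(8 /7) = 715 /57696856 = 0.00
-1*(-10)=10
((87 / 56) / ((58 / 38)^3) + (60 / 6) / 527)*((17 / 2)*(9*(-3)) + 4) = -5103082589 / 49639184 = -102.80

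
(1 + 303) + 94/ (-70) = 10593/ 35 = 302.66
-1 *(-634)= 634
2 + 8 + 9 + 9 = 28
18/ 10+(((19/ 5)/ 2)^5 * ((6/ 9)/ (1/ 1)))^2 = 6171566257801/ 22500000000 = 274.29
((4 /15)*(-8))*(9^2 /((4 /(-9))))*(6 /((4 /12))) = 34992 /5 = 6998.40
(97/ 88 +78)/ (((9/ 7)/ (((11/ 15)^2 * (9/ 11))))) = 27.07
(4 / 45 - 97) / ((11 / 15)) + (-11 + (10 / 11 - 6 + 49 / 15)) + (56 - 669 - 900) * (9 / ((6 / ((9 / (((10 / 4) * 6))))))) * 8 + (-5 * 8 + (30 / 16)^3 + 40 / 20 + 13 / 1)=-186818801 / 16896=-11056.98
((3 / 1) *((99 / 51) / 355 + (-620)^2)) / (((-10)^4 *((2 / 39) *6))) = 90474307287 / 241400000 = 374.79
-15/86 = -0.17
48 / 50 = 24 / 25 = 0.96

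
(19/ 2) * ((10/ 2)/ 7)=6.79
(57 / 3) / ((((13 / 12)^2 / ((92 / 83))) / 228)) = 57390336 / 14027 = 4091.42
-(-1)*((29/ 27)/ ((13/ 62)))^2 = 3232804/ 123201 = 26.24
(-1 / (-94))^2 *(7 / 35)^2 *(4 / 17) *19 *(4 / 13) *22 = 1672 / 12204725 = 0.00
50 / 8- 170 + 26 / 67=-43781 / 268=-163.36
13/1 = 13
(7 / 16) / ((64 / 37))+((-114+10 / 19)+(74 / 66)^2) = -2372238983 / 21187584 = -111.96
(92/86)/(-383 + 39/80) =-3680/1315843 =-0.00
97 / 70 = 1.39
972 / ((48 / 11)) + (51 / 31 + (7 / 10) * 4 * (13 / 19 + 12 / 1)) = 3061751 / 11780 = 259.91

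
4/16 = 1/4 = 0.25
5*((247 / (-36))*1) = -1235 / 36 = -34.31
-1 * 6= -6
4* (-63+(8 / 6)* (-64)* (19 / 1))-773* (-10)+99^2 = 32381 / 3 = 10793.67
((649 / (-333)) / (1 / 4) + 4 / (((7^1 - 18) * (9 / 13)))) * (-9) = 30480 / 407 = 74.89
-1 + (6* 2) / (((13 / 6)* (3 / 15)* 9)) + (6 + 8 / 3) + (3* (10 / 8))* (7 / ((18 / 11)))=8357 / 312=26.79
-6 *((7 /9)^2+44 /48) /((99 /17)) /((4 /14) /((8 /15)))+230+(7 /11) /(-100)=182085217 /801900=227.07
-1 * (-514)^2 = -264196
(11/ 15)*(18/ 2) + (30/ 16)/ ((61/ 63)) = 20829/ 2440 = 8.54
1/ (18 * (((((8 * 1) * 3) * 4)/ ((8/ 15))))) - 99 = -320759/ 3240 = -99.00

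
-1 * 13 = -13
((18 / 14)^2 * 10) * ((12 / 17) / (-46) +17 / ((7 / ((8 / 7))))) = 42834420 / 938791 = 45.63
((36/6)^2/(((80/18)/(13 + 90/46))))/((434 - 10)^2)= 3483/5168560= 0.00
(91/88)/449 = 91/39512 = 0.00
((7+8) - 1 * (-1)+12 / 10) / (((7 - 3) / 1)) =43 / 10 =4.30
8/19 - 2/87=658/1653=0.40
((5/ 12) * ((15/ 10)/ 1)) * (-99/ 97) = -0.64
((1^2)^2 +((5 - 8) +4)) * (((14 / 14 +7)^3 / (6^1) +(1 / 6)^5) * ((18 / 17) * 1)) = 663553 / 3672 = 180.71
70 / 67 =1.04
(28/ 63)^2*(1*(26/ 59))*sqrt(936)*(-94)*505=-39495040*sqrt(26)/ 1593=-126419.32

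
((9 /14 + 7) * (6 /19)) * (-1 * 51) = -16371 /133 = -123.09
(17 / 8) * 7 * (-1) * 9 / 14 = -153 / 16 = -9.56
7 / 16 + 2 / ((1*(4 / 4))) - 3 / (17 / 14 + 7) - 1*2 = 133 / 1840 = 0.07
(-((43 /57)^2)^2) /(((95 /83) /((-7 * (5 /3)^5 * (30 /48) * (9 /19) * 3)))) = 6207260565625 /274371577992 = 22.62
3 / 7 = 0.43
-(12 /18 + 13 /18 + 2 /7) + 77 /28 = 271 /252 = 1.08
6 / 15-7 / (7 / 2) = -8 / 5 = -1.60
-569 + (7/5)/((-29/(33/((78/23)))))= -2146901/3770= -569.47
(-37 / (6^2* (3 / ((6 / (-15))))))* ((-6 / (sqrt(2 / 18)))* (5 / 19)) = -37 / 57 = -0.65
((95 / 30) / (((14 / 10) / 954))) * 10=151050 / 7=21578.57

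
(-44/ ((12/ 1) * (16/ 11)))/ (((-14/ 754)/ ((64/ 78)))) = 7018/ 63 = 111.40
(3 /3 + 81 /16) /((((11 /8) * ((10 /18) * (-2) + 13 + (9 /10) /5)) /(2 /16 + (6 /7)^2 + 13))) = 118575225 /23418472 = 5.06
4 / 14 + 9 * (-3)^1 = -187 / 7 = -26.71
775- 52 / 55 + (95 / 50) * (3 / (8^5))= 558012951 / 720896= 774.05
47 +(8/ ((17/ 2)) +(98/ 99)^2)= 8151083/ 166617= 48.92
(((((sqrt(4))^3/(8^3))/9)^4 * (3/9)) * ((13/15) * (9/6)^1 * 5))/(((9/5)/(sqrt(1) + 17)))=65/330225942528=0.00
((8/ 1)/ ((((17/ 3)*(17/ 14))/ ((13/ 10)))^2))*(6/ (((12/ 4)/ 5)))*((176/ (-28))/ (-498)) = 1249248/ 34661215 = 0.04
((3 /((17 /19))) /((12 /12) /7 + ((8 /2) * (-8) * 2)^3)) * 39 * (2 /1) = -10374 /10398373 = -0.00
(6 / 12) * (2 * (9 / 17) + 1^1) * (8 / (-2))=-70 / 17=-4.12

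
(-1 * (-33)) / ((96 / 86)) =473 / 16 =29.56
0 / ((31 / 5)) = 0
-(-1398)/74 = 699/37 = 18.89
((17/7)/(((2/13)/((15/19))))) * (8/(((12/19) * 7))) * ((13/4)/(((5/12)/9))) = 77571/49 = 1583.08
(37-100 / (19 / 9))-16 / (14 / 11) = -3051 / 133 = -22.94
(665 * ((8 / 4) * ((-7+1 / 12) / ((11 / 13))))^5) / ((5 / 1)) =-194517582922366067 / 1252332576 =-155324221.90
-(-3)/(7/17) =51/7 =7.29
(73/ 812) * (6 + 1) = 73/ 116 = 0.63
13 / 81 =0.16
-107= -107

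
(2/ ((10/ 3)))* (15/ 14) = 9/ 14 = 0.64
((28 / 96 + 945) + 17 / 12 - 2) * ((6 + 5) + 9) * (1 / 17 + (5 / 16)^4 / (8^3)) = 1111.77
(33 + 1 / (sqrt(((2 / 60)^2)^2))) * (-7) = -6531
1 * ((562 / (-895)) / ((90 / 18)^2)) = -562 / 22375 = -0.03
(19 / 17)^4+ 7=714968 / 83521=8.56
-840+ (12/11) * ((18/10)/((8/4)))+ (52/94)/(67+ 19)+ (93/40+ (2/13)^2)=-25147006593/30056312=-836.66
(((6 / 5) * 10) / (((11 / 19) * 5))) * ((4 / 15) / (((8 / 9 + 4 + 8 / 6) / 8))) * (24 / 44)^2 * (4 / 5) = 393984 / 1164625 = 0.34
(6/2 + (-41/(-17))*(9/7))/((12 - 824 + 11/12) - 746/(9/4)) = -26136/4895065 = -0.01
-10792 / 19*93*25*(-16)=21129600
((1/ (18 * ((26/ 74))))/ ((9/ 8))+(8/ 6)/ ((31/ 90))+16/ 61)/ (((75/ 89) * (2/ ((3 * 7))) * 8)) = 1325450567/ 199122300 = 6.66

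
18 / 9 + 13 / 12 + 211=2569 / 12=214.08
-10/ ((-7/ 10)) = 100/ 7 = 14.29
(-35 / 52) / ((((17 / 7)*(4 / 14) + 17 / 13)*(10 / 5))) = -343 / 2040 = -0.17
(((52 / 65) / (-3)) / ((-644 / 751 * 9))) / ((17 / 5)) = 0.01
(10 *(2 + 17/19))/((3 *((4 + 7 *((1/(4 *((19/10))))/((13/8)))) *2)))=3575/3384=1.06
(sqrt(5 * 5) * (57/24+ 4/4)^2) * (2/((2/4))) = 3645/16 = 227.81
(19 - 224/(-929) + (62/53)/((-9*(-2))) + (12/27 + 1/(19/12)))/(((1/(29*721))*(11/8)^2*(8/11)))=3189466554512/10290533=309941.82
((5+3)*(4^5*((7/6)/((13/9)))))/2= 43008/13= 3308.31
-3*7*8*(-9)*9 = 13608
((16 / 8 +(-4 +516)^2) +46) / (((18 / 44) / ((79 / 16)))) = 28480606 / 9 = 3164511.78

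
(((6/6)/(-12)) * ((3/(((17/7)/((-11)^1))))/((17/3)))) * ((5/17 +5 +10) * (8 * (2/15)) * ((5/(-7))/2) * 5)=-28600/4913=-5.82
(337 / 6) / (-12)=-337 / 72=-4.68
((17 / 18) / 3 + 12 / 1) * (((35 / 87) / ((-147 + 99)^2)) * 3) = 23275 / 3608064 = 0.01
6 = 6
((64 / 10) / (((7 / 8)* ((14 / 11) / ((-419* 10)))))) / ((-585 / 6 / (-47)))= -110910976 / 9555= -11607.64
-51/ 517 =-0.10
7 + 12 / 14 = 55 / 7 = 7.86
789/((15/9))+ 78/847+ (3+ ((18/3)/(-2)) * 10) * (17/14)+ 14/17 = 63575891/143990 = 441.53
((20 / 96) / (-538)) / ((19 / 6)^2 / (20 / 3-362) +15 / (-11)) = 29315 / 105367838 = 0.00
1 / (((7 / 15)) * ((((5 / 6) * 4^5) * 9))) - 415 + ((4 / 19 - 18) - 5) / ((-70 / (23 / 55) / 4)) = -7761252759 / 18726400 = -414.46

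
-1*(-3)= 3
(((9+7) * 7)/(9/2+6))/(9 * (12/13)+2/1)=208/201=1.03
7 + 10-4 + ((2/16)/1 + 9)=177/8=22.12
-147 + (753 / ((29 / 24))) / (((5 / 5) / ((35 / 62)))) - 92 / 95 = 17407457 / 85405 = 203.82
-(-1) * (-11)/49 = -11/49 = -0.22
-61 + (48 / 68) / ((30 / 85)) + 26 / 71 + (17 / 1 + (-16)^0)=-2885 / 71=-40.63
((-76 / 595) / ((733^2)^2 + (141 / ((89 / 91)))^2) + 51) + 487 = 538.00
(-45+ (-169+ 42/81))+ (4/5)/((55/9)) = -1584128/7425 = -213.35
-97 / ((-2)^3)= 97 / 8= 12.12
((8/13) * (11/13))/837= 88/141453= 0.00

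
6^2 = 36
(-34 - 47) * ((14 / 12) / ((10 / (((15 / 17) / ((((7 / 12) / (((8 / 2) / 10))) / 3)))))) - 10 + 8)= 12312 / 85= 144.85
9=9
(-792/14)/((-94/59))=11682/329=35.51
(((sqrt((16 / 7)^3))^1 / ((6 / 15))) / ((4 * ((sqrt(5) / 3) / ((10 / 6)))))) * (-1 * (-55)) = 2200 * sqrt(35) / 49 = 265.62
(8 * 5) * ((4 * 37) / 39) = 5920 / 39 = 151.79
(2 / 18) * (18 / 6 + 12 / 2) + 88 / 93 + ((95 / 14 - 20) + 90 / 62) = -12781 / 1302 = -9.82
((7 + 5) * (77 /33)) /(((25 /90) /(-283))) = -142632 /5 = -28526.40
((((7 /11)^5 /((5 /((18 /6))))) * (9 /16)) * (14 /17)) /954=352947 /11608556080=0.00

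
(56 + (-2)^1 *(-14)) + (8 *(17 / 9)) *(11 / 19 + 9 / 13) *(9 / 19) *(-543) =-22794060 / 4693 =-4857.03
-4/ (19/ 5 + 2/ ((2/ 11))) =-10/ 37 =-0.27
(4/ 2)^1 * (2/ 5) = 4/ 5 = 0.80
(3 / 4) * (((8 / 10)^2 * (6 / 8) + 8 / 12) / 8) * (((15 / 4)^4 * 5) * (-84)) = -9142875 / 1024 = -8928.59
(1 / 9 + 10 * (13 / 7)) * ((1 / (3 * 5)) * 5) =1177 / 189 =6.23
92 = 92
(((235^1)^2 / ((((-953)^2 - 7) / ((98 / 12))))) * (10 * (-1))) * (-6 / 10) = 2706025 / 908202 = 2.98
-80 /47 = -1.70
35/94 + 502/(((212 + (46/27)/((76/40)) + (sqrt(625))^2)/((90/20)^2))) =12.50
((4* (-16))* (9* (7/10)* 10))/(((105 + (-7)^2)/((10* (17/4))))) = -1112.73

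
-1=-1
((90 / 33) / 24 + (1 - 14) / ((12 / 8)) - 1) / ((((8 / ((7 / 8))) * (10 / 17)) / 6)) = -150059 / 14080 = -10.66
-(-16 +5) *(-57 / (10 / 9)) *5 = -5643 / 2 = -2821.50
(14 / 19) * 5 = 70 / 19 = 3.68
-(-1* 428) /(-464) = -107 /116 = -0.92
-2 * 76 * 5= -760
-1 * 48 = -48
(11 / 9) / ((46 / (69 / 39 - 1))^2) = 275 / 804609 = 0.00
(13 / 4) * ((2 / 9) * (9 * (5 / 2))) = 65 / 4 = 16.25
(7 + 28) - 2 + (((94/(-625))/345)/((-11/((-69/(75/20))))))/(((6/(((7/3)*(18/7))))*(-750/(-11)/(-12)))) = 193360127/5859375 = 33.00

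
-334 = -334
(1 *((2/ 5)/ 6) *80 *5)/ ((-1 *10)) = -2.67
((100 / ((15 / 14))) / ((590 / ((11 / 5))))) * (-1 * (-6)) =616 / 295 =2.09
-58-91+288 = 139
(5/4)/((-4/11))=-55/16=-3.44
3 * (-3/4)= -9/4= -2.25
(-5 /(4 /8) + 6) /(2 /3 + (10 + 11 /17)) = -204 /577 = -0.35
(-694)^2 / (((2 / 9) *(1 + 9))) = 1083681 / 5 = 216736.20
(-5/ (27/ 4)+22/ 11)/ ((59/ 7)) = 238/ 1593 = 0.15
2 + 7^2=51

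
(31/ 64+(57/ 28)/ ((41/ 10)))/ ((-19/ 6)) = -54051/ 174496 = -0.31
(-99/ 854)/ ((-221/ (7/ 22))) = 9/ 53924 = 0.00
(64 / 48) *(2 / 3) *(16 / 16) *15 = 13.33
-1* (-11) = 11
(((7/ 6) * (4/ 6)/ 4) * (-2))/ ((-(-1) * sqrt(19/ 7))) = -7 * sqrt(133)/ 342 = -0.24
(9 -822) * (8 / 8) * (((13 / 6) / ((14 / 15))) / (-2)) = 943.66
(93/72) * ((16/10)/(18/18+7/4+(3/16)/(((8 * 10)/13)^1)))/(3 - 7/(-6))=15872/88975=0.18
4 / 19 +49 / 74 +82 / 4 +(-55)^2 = 2141600 / 703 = 3046.37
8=8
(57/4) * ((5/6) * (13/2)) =1235/16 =77.19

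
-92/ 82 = -46/ 41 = -1.12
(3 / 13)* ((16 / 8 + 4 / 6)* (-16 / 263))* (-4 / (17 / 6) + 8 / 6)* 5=2560 / 174369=0.01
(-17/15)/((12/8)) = -34/45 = -0.76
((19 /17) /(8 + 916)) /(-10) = -0.00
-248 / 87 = -2.85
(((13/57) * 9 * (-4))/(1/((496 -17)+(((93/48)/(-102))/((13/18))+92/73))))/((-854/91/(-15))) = -72517673475/11506552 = -6302.29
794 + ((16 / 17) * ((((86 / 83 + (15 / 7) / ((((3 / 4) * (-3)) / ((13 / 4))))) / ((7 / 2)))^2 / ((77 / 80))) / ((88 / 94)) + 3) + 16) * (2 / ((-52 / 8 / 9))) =740.87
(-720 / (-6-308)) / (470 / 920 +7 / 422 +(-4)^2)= 6988320 / 50370467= 0.14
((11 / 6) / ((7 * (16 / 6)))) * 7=11 / 16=0.69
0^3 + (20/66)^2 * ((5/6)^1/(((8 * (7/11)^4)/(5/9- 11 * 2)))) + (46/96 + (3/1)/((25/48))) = 1164166747/233377200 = 4.99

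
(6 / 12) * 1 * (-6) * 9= -27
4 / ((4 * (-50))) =-1 / 50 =-0.02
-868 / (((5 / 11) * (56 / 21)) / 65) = -93093 / 2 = -46546.50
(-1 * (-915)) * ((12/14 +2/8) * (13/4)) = 368745/112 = 3292.37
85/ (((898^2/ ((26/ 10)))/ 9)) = 1989/ 806404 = 0.00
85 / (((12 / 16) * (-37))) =-340 / 111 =-3.06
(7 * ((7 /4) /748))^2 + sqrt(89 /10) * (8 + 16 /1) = 2401 /8952064 + 12 * sqrt(890) /5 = 71.60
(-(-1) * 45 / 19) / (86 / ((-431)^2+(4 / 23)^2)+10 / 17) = 25058234175 / 6228511904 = 4.02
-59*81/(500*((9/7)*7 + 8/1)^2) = -4779/144500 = -0.03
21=21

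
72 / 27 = 8 / 3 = 2.67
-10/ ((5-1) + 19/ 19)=-2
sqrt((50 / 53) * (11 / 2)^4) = 605 * sqrt(106) / 212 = 29.38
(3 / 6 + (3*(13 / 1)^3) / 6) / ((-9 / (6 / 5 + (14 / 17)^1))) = -189028 / 765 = -247.10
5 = 5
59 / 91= 0.65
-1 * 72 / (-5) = 72 / 5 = 14.40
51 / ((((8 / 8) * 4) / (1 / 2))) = 51 / 8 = 6.38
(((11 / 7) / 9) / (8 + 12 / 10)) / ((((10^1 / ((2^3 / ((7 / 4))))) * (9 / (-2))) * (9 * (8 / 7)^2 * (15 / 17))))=-187 / 1006020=-0.00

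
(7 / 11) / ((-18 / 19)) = -133 / 198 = -0.67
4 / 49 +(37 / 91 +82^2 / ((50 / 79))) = 169193701 / 15925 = 10624.41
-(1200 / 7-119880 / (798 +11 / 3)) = -1992 / 91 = -21.89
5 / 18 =0.28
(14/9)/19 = 14/171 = 0.08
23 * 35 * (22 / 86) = 8855 / 43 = 205.93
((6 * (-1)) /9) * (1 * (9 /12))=-1 /2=-0.50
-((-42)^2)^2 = -3111696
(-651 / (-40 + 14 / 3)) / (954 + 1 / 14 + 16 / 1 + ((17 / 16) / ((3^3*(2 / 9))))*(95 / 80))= 10499328 / 552920857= 0.02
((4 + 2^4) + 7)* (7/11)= 189/11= 17.18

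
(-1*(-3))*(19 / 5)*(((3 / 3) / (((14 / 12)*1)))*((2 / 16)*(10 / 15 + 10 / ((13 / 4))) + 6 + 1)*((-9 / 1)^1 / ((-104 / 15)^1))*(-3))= -5378805 / 18928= -284.17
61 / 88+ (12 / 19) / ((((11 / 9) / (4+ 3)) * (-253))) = 287179 / 423016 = 0.68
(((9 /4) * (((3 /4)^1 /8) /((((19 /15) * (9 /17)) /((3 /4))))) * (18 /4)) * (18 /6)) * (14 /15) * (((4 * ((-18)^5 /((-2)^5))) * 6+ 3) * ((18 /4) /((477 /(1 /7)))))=5854366449 /1031168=5677.41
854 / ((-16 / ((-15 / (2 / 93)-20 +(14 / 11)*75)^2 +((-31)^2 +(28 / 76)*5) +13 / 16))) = -6092721309017 / 294272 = -20704386.79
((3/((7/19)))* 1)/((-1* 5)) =-57/35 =-1.63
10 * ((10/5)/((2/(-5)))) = -50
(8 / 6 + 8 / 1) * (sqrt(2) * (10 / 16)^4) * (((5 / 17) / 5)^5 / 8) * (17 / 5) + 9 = 875 * sqrt(2) / 2052612096 + 9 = 9.00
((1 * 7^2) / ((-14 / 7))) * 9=-441 / 2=-220.50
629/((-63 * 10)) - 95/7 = -9179/630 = -14.57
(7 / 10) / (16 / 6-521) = -21 / 15550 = -0.00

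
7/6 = 1.17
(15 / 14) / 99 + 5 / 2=580 / 231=2.51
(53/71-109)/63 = -1.72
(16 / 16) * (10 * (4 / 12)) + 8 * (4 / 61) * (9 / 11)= 7574 / 2013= 3.76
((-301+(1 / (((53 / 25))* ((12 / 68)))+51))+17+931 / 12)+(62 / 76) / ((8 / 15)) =-7309085 / 48336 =-151.21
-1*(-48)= 48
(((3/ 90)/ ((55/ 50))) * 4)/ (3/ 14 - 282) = -56/ 130185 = -0.00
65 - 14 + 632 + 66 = 749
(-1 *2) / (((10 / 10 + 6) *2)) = -1 / 7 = -0.14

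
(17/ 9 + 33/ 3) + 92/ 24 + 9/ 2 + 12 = 299/ 9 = 33.22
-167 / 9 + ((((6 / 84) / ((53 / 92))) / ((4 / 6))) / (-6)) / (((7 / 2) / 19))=-437632 / 23373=-18.72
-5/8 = -0.62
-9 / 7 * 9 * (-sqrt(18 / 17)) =243 * sqrt(34) / 119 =11.91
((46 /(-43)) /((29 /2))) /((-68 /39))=897 /21199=0.04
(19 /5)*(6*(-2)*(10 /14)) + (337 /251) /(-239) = -13679851 /419923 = -32.58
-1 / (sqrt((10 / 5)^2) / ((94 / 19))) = -47 / 19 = -2.47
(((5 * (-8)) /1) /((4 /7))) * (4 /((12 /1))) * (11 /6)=-385 /9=-42.78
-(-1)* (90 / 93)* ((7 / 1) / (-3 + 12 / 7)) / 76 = -245 / 3534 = -0.07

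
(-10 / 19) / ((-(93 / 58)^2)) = 33640 / 164331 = 0.20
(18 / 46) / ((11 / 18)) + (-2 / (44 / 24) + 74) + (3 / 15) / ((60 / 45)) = 372919 / 5060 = 73.70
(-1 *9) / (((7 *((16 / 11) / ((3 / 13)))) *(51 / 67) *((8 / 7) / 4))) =-6633 / 7072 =-0.94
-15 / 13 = -1.15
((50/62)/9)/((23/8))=200/6417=0.03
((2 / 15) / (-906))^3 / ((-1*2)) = 1 / 627477819750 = 0.00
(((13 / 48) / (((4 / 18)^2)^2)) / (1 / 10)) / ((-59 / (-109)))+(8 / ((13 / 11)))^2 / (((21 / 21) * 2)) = 2647878599 / 1276288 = 2074.67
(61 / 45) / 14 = 0.10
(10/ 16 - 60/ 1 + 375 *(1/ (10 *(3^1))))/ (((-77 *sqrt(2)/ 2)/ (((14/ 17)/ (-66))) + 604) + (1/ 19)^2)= 29517841875/ 19470792657244 - 301579084125 *sqrt(2)/ 38941585314488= -0.01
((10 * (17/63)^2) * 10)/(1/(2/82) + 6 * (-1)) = 5780/27783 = 0.21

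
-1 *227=-227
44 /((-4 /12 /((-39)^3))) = 7830108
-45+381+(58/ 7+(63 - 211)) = 1374/ 7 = 196.29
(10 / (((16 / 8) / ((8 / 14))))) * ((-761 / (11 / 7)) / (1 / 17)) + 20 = -258520 / 11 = -23501.82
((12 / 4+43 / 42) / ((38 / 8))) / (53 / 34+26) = 11492 / 373863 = 0.03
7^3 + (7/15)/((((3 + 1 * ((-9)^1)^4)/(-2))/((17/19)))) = 320831791/935370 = 343.00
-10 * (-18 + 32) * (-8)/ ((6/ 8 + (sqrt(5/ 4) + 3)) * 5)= 2688/ 41 - 1792 * sqrt(5)/ 205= 46.01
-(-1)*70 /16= 35 /8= 4.38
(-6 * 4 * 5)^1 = -120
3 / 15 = 1 / 5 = 0.20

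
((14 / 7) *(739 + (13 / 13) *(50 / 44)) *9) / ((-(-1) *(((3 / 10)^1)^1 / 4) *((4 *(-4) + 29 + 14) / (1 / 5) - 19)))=488490 / 319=1531.32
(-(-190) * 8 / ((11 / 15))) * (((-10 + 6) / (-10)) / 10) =912 / 11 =82.91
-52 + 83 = 31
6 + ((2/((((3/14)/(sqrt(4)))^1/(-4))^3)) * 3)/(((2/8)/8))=-89915338/9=-9990593.11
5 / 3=1.67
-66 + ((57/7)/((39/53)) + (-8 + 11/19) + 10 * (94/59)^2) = -36.97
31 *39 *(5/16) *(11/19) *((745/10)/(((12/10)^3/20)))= 2064115625/10944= 188607.06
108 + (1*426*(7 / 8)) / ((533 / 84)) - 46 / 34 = 1498616 / 9061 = 165.39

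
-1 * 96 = -96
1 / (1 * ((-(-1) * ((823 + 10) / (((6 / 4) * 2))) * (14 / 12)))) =18 / 5831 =0.00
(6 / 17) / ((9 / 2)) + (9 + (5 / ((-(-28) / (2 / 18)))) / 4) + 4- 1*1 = 207061 / 17136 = 12.08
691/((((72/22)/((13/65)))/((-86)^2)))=14054249/45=312316.64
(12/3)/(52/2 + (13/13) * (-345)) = -4/319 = -0.01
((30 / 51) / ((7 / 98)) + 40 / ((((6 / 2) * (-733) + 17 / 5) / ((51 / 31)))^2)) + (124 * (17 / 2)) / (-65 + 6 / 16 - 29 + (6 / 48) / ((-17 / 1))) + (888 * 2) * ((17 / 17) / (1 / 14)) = 77913343000574443762 / 3133961236730159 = 24860.98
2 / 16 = 1 / 8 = 0.12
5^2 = 25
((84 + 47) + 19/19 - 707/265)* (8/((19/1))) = 274184/5035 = 54.46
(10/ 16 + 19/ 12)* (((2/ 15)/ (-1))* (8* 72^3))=-4396032/ 5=-879206.40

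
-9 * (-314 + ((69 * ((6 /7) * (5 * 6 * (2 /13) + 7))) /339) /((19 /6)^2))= 10483821126 /3712163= 2824.18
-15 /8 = -1.88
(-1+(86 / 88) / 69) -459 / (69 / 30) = -608873 / 3036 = -200.55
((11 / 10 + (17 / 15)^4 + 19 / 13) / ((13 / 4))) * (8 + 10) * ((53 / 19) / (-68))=-293788063 / 307051875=-0.96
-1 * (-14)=14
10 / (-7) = -10 / 7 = -1.43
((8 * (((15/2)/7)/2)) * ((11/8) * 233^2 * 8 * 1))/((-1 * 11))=-232667.14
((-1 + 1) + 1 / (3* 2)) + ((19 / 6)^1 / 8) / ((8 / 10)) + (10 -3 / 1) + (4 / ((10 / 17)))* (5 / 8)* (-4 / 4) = 655 / 192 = 3.41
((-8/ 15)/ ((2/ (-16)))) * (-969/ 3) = -20672/ 15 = -1378.13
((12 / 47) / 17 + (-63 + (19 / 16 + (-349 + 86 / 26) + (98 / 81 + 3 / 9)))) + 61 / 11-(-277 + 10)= -19753647917 / 148077072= -133.40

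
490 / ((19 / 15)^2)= 110250 / 361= 305.40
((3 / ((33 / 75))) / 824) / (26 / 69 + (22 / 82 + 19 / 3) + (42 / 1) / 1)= 42435 / 251181568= 0.00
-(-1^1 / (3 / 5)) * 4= 20 / 3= 6.67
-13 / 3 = -4.33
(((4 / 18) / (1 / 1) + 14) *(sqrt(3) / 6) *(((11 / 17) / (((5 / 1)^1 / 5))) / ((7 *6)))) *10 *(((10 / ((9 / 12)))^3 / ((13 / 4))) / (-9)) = -901120000 *sqrt(3) / 30449601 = -51.26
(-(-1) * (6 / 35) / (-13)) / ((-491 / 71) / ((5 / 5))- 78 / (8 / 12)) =0.00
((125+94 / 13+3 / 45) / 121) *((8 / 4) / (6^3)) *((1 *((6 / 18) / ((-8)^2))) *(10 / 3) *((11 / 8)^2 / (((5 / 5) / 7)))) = 90293 / 38817792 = 0.00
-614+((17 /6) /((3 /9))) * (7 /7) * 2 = -597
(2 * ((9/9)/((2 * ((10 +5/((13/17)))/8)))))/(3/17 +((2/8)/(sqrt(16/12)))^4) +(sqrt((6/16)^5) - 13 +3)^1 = -1500494/205755 +9 * sqrt(6)/256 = -7.21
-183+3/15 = -914/5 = -182.80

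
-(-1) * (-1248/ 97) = -1248/ 97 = -12.87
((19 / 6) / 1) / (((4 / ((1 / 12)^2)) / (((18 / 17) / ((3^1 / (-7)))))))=-133 / 9792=-0.01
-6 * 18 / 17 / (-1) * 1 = 108 / 17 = 6.35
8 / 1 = 8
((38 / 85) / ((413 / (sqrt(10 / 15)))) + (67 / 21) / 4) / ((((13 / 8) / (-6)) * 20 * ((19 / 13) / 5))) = -67 / 133 - 8 * sqrt(6) / 35105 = -0.50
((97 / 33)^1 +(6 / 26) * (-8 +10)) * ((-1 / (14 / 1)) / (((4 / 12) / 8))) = -5.83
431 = 431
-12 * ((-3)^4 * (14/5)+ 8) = -14088/5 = -2817.60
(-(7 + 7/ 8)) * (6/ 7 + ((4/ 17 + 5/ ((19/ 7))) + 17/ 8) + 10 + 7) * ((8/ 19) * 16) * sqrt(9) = -21546702/ 6137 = -3510.95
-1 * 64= -64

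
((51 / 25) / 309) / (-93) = -17 / 239475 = -0.00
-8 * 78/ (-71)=624/ 71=8.79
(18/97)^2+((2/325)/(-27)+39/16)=3265183537/1321023600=2.47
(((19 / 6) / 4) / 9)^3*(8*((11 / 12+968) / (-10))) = -79749593 / 151165440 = -0.53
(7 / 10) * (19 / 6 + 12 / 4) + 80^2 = 384259 / 60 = 6404.32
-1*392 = -392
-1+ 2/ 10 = -4/ 5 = -0.80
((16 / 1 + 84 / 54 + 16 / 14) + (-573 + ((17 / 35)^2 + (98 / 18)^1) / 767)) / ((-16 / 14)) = 4687208599 / 9664200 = 485.01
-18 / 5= -3.60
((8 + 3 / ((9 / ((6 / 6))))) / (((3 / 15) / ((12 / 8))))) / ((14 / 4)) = 17.86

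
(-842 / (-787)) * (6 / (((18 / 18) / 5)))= 25260 / 787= 32.10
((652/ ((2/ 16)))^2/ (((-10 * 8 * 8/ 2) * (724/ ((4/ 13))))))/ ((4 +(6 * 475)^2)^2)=-26569/ 48512294563821140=-0.00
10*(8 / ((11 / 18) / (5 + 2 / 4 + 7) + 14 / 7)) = 18000 / 461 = 39.05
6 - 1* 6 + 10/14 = 5/7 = 0.71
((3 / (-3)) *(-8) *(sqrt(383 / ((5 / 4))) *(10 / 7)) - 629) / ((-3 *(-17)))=-8.41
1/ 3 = 0.33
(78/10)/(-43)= -39/215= -0.18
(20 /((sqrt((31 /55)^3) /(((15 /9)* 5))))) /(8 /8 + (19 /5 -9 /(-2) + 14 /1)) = 275000* sqrt(1705) /671739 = 16.90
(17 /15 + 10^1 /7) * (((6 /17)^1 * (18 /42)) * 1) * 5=1.94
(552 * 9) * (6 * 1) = 29808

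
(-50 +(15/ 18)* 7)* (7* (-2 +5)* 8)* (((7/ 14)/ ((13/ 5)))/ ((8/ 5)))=-46375/ 52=-891.83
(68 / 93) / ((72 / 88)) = 748 / 837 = 0.89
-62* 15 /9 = -103.33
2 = 2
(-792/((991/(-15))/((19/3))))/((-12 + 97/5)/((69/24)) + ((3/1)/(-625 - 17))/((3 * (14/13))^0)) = 1851656400/62659939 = 29.55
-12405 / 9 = -4135 / 3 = -1378.33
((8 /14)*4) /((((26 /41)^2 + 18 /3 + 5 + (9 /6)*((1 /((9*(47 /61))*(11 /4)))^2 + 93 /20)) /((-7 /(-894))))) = 0.00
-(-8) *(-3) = -24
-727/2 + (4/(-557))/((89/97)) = -36040347/99146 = -363.51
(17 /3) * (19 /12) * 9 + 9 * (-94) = -3061 /4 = -765.25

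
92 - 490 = -398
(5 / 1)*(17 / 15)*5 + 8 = 109 / 3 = 36.33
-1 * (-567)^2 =-321489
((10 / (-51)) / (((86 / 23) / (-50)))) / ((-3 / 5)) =-28750 / 6579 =-4.37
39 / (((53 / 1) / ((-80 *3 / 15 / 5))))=-624 / 265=-2.35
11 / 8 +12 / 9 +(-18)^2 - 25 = 7241 / 24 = 301.71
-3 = -3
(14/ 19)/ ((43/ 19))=0.33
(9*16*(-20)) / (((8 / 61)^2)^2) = -623062845 / 64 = -9735356.95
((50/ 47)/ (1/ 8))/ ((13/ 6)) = 2400/ 611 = 3.93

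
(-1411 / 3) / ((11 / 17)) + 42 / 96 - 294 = -1020.44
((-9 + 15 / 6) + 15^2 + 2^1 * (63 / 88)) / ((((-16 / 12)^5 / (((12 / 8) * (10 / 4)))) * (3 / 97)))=-1140482835 / 180224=-6328.14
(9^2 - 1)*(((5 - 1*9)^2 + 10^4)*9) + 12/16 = 28846083/4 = 7211520.75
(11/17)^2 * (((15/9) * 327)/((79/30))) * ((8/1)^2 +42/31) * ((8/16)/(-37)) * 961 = -73544.06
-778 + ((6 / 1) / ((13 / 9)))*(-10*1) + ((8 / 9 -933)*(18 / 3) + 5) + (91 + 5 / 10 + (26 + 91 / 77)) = -5395553 / 858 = -6288.52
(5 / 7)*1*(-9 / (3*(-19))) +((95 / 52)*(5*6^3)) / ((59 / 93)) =317276355 / 102011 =3110.22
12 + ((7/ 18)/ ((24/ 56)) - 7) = 319/ 54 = 5.91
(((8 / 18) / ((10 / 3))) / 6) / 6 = 1 / 270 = 0.00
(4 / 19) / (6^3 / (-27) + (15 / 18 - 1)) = -24 / 931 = -0.03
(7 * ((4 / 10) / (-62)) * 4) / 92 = -7 / 3565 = -0.00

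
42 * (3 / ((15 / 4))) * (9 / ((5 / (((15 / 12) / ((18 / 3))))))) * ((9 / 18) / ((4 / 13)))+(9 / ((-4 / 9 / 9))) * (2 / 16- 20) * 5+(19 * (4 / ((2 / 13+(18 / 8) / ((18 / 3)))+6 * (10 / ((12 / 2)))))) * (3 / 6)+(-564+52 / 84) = 17571.80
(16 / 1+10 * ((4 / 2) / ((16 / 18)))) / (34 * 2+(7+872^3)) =77 / 1326109846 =0.00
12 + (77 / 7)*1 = 23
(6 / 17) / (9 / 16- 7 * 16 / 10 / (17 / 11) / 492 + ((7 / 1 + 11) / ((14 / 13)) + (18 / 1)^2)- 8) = 413280 / 390236537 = 0.00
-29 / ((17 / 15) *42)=-145 / 238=-0.61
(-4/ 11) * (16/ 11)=-64/ 121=-0.53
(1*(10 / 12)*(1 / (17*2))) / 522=5 / 106488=0.00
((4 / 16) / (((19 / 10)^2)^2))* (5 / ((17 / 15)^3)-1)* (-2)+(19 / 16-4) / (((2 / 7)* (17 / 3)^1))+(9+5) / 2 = 105914587647 / 20488546336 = 5.17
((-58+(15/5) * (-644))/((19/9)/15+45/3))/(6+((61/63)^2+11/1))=-76162275/10394324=-7.33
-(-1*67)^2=-4489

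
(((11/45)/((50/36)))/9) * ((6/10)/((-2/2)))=-22/1875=-0.01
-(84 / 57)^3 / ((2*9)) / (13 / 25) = -274400 / 802503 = -0.34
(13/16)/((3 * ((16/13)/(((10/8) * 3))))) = 845/1024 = 0.83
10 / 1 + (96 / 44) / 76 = 2096 / 209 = 10.03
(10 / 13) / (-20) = -1 / 26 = -0.04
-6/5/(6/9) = -1.80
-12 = -12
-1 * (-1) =1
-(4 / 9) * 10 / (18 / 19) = -380 / 81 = -4.69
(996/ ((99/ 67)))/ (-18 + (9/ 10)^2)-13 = -2961851/ 56727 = -52.21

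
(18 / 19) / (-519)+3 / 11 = 9795 / 36157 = 0.27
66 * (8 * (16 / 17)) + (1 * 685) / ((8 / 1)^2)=507.64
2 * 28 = 56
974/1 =974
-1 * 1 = -1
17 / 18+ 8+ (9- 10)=7.94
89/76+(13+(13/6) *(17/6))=3473/171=20.31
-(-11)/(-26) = -11/26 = -0.42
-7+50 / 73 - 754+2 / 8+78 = -199163 / 292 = -682.07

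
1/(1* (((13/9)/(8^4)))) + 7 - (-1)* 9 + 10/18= 333713/117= 2852.25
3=3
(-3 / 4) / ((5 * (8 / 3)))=-9 / 160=-0.06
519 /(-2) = -519 /2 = -259.50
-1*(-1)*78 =78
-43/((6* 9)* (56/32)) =-0.46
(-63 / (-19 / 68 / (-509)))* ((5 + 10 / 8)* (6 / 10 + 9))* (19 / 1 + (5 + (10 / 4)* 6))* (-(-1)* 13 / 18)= -3685139640 / 19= -193954717.89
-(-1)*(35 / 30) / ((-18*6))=-7 / 648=-0.01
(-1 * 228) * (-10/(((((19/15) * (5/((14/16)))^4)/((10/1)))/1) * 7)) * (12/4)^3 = 83349/1280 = 65.12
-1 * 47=-47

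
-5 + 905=900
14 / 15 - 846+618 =-3406 / 15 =-227.07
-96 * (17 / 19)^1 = -1632 / 19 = -85.89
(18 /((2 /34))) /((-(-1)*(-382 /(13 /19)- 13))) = -3978 /7427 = -0.54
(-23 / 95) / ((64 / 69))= -1587 / 6080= -0.26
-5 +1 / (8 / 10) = -15 / 4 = -3.75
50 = 50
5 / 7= 0.71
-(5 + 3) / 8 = -1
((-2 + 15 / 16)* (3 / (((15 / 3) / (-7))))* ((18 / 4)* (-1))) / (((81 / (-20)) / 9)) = 357 / 8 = 44.62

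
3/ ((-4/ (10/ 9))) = -5/ 6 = -0.83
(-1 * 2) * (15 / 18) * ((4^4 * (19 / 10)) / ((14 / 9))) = -3648 / 7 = -521.14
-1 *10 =-10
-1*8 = -8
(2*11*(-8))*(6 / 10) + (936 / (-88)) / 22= -128361 / 1210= -106.08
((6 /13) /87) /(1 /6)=12 /377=0.03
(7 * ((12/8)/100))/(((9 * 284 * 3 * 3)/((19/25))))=133/38340000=0.00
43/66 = 0.65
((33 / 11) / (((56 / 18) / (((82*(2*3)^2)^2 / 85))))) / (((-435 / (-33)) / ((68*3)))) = 7764444864 / 5075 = 1529939.87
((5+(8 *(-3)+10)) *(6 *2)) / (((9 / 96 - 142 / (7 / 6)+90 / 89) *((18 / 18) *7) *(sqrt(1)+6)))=34176 / 1870141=0.02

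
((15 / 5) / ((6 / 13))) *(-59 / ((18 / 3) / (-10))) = 3835 / 6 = 639.17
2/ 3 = 0.67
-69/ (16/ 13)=-897/ 16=-56.06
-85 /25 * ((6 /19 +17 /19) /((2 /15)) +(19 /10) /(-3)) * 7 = -286433 /1425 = -201.01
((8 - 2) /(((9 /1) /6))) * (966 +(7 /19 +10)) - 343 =67687 /19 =3562.47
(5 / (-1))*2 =-10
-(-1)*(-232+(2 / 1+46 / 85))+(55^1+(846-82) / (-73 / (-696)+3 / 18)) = 14131853 / 5355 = 2639.00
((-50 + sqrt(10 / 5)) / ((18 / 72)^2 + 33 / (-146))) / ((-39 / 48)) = -934400 / 2483 + 18688 * sqrt(2) / 2483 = -365.68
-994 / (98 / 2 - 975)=497 / 463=1.07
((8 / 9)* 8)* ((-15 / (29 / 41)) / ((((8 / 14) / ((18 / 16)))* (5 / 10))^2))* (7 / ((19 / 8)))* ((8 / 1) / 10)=-3037608 / 551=-5512.90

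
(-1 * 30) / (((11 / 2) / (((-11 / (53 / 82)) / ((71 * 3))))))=1640 / 3763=0.44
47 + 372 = 419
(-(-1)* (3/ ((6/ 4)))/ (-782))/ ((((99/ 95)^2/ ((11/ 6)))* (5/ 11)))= -1805/ 190026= -0.01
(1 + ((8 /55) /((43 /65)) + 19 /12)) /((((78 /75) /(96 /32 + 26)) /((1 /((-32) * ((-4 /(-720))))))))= -173032125 /393536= -439.69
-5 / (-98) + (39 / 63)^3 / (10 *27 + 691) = 0.05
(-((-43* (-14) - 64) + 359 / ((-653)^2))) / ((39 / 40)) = -3058778680 / 5543317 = -551.80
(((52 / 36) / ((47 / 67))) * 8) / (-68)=-1742 / 7191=-0.24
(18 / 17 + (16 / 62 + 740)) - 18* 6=333758 / 527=633.32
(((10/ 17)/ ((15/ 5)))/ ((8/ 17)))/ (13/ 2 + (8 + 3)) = 1/ 42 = 0.02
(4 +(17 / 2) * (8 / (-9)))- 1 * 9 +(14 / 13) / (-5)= -7471 / 585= -12.77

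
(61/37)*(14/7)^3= 488/37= 13.19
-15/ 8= -1.88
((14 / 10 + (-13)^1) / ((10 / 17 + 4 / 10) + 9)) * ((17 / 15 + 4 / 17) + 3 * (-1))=24128 / 12735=1.89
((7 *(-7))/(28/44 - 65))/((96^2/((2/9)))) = 539/29362176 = 0.00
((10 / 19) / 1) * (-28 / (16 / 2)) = -35 / 19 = -1.84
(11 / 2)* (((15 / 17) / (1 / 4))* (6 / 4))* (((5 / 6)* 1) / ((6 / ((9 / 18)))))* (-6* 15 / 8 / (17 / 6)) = -37125 / 4624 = -8.03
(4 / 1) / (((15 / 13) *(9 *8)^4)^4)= 28561 / 6601231871033942749550047395840000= 0.00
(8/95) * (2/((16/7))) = 7/95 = 0.07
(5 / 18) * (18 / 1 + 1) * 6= 95 / 3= 31.67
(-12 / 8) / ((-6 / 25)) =25 / 4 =6.25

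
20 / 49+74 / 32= 2.72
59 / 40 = 1.48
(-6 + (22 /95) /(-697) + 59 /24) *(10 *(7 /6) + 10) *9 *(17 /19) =-73174439 /118408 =-617.99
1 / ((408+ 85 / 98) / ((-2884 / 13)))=-282632 / 520897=-0.54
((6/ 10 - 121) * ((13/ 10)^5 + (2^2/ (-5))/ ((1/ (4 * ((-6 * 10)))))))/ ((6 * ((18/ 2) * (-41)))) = 5890959193/ 553500000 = 10.64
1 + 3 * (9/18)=5/2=2.50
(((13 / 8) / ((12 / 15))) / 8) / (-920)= -0.00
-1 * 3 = -3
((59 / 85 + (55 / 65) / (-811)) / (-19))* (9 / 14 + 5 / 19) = -74842791 / 2264583685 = -0.03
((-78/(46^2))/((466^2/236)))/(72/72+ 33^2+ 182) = -0.00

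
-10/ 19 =-0.53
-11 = -11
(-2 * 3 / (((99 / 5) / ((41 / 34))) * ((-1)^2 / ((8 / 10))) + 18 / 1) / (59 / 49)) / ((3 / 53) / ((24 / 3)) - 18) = 3407264 / 473966883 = 0.01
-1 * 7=-7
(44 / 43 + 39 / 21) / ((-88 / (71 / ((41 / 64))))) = -492456 / 135751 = -3.63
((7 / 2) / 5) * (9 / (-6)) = -21 / 20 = -1.05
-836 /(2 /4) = -1672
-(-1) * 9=9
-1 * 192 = -192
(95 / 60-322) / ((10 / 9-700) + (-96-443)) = 11535 / 44564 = 0.26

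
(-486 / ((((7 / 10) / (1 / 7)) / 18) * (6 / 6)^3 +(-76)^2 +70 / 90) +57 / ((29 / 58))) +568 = 78789242 / 115541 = 681.92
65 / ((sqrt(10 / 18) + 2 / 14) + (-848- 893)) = -49901670 / 1336487119- 9555 * sqrt(5) / 1336487119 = -0.04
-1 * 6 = -6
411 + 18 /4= 415.50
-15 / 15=-1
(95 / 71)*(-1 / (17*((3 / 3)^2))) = -95 / 1207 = -0.08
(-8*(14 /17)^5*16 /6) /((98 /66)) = -7727104 /1419857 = -5.44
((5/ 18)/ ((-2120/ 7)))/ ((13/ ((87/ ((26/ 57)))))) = -3857/ 286624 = -0.01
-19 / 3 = -6.33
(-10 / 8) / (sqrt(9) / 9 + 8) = -3 / 20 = -0.15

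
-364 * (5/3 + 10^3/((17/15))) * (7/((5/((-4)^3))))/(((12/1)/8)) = 2940840448/153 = 19221179.40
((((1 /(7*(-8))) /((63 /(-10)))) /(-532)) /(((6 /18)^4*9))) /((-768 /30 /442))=0.00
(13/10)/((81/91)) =1183/810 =1.46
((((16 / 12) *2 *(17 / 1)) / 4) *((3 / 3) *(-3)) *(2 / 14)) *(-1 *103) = 3502 / 7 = 500.29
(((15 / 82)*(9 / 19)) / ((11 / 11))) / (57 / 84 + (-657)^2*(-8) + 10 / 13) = -24570 / 979172900219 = -0.00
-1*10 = -10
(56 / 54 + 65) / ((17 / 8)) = 31.08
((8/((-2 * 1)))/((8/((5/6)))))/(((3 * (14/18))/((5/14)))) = -25/392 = -0.06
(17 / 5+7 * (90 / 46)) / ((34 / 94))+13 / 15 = 282289 / 5865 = 48.13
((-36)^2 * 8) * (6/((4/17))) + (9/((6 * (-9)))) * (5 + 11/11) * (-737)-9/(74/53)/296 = 5807209907/21904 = 265120.98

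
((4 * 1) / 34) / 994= 1 / 8449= 0.00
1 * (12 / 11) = 12 / 11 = 1.09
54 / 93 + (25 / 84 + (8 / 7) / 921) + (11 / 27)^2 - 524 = -14512809851 / 27751572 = -522.95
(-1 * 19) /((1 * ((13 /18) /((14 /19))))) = -252 /13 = -19.38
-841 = -841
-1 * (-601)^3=217081801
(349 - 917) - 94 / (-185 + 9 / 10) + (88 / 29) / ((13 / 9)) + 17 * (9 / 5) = -1855868899 / 3470285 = -534.79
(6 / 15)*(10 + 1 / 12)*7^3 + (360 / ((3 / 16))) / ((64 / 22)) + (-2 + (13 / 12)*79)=127621 / 60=2127.02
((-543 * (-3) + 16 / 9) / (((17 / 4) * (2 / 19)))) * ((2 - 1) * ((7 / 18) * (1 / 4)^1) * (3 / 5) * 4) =1952041 / 2295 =850.56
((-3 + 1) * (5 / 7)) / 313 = -0.00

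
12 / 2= 6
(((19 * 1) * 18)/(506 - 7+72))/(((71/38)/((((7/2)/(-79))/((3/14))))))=-212268/3202739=-0.07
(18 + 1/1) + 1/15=286/15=19.07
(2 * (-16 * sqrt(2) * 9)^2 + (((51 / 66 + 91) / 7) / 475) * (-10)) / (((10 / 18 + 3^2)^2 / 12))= 147436201863 / 13525435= 10900.66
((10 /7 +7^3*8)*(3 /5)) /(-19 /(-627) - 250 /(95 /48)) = -36149058 /2771335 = -13.04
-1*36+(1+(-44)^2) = 1901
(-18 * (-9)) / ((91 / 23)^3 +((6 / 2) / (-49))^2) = 2366250327 / 904716737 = 2.62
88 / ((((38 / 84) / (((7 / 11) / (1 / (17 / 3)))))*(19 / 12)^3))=23030784 / 130321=176.72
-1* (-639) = 639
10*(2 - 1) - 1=9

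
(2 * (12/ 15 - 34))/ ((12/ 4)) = -332/ 15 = -22.13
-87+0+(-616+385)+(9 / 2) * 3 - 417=-1443 / 2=-721.50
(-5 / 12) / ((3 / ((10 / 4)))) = -25 / 72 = -0.35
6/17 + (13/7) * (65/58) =16801/6902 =2.43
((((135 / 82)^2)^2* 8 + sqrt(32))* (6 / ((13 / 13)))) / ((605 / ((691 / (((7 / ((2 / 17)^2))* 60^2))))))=1382* sqrt(2) / 91793625 + 612042885 / 2766793019452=0.00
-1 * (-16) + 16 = 32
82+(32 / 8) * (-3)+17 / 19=1347 / 19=70.89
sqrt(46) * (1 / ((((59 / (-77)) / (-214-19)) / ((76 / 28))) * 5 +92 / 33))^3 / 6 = 1039319631943857 * sqrt(46) / 136003488422981618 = 0.05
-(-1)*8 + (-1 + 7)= 14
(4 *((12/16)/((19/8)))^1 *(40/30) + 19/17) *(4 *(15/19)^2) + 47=6294841/116603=53.99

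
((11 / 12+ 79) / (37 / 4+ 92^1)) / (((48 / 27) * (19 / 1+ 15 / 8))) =0.02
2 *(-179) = -358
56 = 56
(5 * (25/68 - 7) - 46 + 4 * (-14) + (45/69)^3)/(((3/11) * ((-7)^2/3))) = -1227571367/40540444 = -30.28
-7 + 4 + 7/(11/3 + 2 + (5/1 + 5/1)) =-2.55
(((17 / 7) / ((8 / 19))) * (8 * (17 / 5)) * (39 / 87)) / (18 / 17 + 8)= 7.76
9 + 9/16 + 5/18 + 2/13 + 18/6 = 24325/1872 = 12.99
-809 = -809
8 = 8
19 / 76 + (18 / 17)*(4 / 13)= 509 / 884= 0.58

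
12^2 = 144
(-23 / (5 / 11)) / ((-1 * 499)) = 253 / 2495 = 0.10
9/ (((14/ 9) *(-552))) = -27/ 2576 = -0.01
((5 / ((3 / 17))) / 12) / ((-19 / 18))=-85 / 38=-2.24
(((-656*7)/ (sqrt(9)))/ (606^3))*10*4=-22960/ 83454381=-0.00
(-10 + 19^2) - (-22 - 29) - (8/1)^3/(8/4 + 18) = 1882/5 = 376.40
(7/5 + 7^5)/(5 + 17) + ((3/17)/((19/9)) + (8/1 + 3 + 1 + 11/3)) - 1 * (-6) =41877529/53295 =785.77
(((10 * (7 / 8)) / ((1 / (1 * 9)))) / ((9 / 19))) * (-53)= -35245 / 4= -8811.25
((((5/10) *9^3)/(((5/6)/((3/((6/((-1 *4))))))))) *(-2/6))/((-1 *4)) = -729/10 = -72.90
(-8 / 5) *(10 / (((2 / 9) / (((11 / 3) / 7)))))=-264 / 7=-37.71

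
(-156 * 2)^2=97344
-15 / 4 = -3.75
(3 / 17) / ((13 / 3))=9 / 221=0.04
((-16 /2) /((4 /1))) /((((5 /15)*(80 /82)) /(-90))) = 553.50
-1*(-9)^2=-81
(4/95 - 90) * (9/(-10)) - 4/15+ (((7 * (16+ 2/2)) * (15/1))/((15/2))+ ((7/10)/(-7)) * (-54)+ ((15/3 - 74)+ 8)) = 374911/1425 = 263.10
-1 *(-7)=7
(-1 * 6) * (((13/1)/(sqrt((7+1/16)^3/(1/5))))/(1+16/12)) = -14976 * sqrt(565)/446915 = -0.80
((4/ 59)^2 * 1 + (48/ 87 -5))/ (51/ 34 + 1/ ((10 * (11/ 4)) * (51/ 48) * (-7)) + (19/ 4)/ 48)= -563709854400/ 202218109279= -2.79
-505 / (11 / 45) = -22725 / 11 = -2065.91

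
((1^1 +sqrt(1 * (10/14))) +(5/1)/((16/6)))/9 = sqrt(35)/63 +23/72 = 0.41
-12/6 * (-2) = 4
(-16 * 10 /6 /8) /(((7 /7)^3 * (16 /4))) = -5 /6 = -0.83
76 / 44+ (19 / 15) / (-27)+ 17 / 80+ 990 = 991.89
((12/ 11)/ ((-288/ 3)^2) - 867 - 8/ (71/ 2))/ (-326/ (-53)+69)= -27568937549/ 2389035264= -11.54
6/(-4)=-3/2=-1.50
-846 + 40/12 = -2528/3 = -842.67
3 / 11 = 0.27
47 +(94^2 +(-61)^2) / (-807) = 25372 / 807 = 31.44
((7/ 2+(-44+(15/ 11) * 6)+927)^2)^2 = 150094635296999121/ 234256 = 640729096787.27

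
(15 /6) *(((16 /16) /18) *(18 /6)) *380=475 /3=158.33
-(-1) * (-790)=-790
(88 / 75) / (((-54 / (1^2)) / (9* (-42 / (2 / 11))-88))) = 95348 / 2025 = 47.09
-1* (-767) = 767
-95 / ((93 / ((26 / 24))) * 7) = -1235 / 7812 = -0.16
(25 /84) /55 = 5 /924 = 0.01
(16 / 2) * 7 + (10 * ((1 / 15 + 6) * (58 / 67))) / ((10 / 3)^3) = 961751 / 16750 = 57.42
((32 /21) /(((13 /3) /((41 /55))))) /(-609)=-1312 /3048045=-0.00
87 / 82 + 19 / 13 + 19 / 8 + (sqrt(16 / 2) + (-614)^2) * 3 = 6 * sqrt(2) + 4822553715 / 4264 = 1131001.38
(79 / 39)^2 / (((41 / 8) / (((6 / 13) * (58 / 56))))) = 723956 / 1891617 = 0.38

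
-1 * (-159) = 159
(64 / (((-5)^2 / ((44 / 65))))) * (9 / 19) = 25344 / 30875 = 0.82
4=4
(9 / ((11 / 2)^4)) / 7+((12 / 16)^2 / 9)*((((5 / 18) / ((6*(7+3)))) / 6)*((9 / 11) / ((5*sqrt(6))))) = sqrt(6) / 760320+144 / 102487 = 0.00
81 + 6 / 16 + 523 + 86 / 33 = 160243 / 264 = 606.98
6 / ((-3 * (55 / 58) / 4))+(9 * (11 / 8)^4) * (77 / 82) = 402197107 / 18472960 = 21.77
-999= -999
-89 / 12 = -7.42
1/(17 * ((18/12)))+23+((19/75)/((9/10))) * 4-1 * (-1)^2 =53164/2295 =23.17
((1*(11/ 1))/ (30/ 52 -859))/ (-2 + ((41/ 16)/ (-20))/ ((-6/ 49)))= 49920/ 3715099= 0.01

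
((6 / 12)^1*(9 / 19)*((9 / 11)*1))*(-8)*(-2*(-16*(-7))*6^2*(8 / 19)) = 5263.63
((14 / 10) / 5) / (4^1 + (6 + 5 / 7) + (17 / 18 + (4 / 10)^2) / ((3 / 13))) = 0.02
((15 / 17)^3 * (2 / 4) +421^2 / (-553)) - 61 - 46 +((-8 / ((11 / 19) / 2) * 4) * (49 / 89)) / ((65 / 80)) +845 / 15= -92476070863079 / 207467077818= -445.74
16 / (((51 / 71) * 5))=1136 / 255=4.45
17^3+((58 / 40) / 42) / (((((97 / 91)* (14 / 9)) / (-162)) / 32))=16313191 / 3395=4805.06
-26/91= -2/7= -0.29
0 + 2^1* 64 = 128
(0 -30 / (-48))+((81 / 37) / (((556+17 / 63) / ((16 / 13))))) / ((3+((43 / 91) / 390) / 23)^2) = 7782641327521857425 / 12441513155367430376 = 0.63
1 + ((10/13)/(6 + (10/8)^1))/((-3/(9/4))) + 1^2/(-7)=2052/2639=0.78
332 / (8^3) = 83 / 128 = 0.65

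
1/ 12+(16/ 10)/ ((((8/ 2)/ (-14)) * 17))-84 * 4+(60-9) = -290951/ 1020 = -285.25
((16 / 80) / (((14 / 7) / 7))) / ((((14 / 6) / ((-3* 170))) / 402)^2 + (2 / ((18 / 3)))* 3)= 264809162520 / 378298803649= 0.70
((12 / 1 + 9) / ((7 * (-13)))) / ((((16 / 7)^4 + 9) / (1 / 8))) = -7203 / 9063080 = -0.00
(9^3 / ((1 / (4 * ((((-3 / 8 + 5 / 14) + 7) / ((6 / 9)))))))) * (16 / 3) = 1140156 / 7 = 162879.43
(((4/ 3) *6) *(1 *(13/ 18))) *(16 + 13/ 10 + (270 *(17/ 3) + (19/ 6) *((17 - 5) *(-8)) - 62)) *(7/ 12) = 1074983/ 270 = 3981.42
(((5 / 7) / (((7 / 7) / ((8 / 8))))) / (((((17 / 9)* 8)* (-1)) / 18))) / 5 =-81 / 476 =-0.17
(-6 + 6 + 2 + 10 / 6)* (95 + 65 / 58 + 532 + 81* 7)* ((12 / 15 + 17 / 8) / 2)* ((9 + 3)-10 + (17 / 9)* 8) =763249487 / 6960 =109662.28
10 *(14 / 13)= 10.77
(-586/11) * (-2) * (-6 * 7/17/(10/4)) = -98448/935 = -105.29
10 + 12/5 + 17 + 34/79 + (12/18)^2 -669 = -2270668/3555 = -638.73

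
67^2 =4489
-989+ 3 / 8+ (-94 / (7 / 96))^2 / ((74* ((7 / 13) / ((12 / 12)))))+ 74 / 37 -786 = 4054522881 / 101528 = 39935.02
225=225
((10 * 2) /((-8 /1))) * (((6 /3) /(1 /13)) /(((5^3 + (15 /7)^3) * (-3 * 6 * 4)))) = 4459 /666000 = 0.01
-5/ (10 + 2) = -5/ 12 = -0.42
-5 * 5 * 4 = -100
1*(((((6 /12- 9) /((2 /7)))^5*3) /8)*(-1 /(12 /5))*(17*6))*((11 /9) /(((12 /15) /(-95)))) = -10598393192030875 /196608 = -53906215372.88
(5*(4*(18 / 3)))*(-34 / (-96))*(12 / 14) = 255 / 7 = 36.43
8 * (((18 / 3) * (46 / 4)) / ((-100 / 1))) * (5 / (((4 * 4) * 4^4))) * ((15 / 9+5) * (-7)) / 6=0.05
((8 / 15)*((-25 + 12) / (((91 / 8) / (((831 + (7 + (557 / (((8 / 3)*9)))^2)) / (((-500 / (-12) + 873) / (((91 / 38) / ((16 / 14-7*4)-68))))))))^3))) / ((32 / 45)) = 6481259381753012389 / 17835516505645910367141888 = 0.00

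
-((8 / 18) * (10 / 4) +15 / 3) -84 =-811 / 9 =-90.11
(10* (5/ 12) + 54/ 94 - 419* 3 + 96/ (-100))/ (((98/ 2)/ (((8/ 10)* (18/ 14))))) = -53011158/ 2015125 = -26.31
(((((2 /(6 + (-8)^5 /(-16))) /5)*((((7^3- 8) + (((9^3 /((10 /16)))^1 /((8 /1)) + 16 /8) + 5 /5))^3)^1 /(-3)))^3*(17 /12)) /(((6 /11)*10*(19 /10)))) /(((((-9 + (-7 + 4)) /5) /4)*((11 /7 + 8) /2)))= 3712465802344287062778354050203111 /196334807878439648437500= 18908851886.53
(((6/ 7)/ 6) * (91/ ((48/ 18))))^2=1521/ 64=23.77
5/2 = 2.50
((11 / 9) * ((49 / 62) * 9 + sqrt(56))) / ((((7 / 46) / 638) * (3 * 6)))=564949 / 279 + 322828 * sqrt(14) / 567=4155.26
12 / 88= 3 / 22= 0.14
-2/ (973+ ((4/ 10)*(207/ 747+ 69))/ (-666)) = -55278/ 26891597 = -0.00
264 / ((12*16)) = 11 / 8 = 1.38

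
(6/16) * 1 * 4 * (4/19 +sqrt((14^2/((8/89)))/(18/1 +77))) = 6/19 +21 * sqrt(16910)/380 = 7.50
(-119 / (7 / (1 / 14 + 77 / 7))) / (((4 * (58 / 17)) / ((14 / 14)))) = -13.79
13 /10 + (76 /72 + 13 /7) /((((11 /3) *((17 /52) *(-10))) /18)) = -8047 /2618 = -3.07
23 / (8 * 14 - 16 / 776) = 2231 / 10862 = 0.21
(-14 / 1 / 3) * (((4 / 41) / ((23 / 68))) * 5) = -19040 / 2829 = -6.73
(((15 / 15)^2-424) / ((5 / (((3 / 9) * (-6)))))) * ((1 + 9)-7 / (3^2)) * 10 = 15604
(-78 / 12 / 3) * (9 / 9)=-13 / 6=-2.17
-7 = -7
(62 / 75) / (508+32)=31 / 20250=0.00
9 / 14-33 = -453 / 14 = -32.36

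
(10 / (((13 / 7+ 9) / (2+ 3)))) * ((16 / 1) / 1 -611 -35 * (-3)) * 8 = -343000 / 19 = -18052.63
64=64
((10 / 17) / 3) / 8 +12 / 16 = 79 / 102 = 0.77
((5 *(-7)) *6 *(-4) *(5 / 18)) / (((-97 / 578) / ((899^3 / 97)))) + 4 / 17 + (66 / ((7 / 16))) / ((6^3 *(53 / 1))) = -5562231232352678864 / 534083067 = -10414543309.89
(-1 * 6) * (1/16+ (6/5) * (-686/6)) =32913/40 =822.82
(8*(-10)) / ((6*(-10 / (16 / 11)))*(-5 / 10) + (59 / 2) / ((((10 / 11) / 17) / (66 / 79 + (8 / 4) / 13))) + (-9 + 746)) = -3286400 / 53542291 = -0.06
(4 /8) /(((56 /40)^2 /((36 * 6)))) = 2700 /49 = 55.10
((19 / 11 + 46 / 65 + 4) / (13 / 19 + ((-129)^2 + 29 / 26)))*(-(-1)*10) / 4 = 87419 / 90436973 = 0.00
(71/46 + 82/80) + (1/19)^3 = 2.57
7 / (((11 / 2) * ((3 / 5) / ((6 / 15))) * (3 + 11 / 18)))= 0.23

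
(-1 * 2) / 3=-2 / 3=-0.67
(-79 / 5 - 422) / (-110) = 199 / 50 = 3.98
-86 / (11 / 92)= -7912 / 11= -719.27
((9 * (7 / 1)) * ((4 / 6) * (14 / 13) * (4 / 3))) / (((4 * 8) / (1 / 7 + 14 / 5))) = 721 / 130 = 5.55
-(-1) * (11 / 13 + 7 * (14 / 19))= 1483 / 247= 6.00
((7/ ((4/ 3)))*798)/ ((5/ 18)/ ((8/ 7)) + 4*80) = 603288/ 46115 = 13.08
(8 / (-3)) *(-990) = 2640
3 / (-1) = -3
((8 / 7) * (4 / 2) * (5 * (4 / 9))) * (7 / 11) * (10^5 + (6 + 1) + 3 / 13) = 416030080 / 1287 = 323255.70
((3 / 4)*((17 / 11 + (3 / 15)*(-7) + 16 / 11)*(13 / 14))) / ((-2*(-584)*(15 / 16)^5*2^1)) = 425984 / 646734375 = 0.00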